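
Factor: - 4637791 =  - 71^1*83^1*787^1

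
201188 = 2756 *73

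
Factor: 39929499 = 3^2 * 43^1 * 103177^1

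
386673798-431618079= - 44944281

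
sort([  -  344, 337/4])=[ - 344,337/4] 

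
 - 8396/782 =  - 4198/391=-10.74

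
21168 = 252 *84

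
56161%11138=471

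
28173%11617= 4939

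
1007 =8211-7204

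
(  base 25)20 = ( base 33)1H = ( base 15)35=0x32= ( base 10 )50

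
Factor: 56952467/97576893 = 3^( - 5)*11^1*13^1*61^1*6529^1*401551^ ( - 1)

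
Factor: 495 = 3^2*5^1 * 11^1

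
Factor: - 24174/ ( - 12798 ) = 17/9 = 3^( - 2 )*17^1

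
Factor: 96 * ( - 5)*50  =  -2^6*3^1 * 5^3= -  24000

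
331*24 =7944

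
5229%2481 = 267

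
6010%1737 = 799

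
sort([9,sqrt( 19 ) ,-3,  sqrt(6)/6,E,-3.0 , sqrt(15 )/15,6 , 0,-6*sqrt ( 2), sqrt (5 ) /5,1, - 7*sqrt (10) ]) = [  -  7*sqrt( 10), - 6*sqrt(2 ),-3,-3.0,0, sqrt(15)/15,sqrt(6 ) /6,sqrt( 5 ) /5, 1,  E, sqrt( 19),6, 9 ]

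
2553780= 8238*310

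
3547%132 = 115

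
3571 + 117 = 3688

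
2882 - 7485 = -4603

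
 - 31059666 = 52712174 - 83771840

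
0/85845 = 0= 0.00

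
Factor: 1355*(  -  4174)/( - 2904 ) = 2^( - 2)*3^(-1)*5^1 * 11^( - 2 )*271^1*2087^1 = 2827885/1452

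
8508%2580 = 768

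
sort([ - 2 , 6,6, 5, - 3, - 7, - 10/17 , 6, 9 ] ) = [ - 7, - 3, - 2, - 10/17,5, 6, 6, 6, 9]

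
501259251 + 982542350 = 1483801601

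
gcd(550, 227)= 1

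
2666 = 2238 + 428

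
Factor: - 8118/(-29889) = 22/81 = 2^1 * 3^( - 4)*11^1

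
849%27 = 12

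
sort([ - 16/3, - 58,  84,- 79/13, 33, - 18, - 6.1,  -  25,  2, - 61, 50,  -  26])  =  [ - 61,  -  58, - 26, - 25 , - 18, - 6.1,-79/13, - 16/3,2 , 33,50,84 ] 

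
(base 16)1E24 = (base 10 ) 7716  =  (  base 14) 2b52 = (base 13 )3687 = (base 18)15ec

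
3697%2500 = 1197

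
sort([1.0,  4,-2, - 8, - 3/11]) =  [ - 8,-2, - 3/11,  1.0,4] 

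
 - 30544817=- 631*48407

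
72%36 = 0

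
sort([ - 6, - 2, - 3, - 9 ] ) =[ - 9, - 6,  -  3,-2 ] 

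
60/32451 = 20/10817 = 0.00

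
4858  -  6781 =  - 1923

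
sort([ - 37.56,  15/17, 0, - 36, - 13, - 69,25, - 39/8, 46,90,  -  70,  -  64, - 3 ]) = [- 70, - 69 , - 64, - 37.56, - 36, - 13, - 39/8,-3,  0,  15/17,25, 46, 90 ]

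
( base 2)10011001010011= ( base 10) 9811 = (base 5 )303221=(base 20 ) 14ab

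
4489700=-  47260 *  (-95 ) 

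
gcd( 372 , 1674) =186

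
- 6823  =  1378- 8201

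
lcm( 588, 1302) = 18228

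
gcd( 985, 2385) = 5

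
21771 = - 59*( - 369 ) 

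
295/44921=295/44921= 0.01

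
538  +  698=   1236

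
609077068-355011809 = 254065259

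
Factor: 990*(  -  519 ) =- 2^1*3^3* 5^1 * 11^1*173^1 = -513810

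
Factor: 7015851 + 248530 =7264381^1 = 7264381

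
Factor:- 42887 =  - 13^1*3299^1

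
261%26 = 1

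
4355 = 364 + 3991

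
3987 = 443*9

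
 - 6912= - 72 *96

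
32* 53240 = 1703680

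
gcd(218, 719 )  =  1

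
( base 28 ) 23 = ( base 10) 59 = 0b111011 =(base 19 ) 32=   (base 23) 2D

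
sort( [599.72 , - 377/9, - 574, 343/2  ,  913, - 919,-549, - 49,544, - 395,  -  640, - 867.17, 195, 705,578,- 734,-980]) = [- 980, - 919, - 867.17, - 734 , - 640, - 574,  -  549, -395, - 49, - 377/9, 343/2, 195,544, 578, 599.72 , 705,913]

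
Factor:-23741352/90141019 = -2^3*3^2*29^( - 1)*73^1 * 227^( - 1 )*4517^1 * 13693^( -1 ) 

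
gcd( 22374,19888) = 2486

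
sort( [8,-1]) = [- 1,  8]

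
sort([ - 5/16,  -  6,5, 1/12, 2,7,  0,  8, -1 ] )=[ - 6, - 1,-5/16,  0,  1/12,2, 5, 7, 8 ] 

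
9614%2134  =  1078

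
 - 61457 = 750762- 812219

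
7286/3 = 7286/3=2428.67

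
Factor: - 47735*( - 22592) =2^6*5^1*353^1 * 9547^1= 1078429120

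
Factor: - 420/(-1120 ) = 3/8 = 2^(-3)*3^1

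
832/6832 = 52/427 =0.12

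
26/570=13/285 = 0.05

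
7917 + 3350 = 11267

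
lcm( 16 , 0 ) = 0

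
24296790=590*41181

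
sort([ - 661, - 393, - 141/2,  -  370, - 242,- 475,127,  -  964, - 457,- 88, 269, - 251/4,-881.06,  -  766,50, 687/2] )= [ -964, - 881.06,  -  766, - 661, - 475, - 457,-393,-370 , - 242,  -  88, - 141/2,- 251/4,50,  127,269,687/2 ]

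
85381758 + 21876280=107258038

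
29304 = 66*444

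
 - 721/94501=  - 721/94501=- 0.01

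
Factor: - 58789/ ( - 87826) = 2^ ( - 1)*43913^(-1)* 58789^1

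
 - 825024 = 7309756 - 8134780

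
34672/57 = 608 + 16/57 = 608.28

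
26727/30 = 890 + 9/10  =  890.90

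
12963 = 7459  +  5504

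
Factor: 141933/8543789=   3^1 * 11^2*17^1*23^1*251^ ( - 1)*34039^( - 1)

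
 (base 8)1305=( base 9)867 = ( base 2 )1011000101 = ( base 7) 2032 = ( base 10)709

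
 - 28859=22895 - 51754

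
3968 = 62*64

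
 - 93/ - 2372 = 93/2372 = 0.04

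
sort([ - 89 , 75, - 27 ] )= [- 89, - 27, 75]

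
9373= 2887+6486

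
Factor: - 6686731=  - 31^1*41^1*5261^1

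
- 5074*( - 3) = 15222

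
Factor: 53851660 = 2^2 * 5^1 * 47^1*59^1*971^1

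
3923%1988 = 1935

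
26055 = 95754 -69699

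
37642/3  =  37642/3  =  12547.33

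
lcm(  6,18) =18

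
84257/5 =84257/5=16851.40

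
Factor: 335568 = 2^4*3^1*6991^1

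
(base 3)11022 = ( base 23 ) 51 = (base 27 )48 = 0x74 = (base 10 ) 116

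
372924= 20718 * 18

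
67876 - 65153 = 2723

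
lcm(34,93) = 3162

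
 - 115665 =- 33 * 3505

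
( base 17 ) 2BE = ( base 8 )1413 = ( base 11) 649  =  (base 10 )779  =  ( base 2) 1100001011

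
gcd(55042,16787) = 1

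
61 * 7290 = 444690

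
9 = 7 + 2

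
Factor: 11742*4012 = 2^3*3^1 * 17^1*19^1* 59^1*103^1 =47108904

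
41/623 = 41/623=   0.07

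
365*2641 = 963965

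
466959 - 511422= - 44463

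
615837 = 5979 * 103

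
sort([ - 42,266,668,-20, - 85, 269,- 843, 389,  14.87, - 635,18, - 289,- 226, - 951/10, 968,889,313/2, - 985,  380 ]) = [ - 985,-843,-635, - 289,  -  226,  -  951/10, -85, - 42,  -  20,14.87,18, 313/2,266,  269,380,389,668, 889,968] 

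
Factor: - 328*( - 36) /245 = 11808/245 = 2^5*3^2 * 5^( - 1)*7^(-2 )*41^1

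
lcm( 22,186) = 2046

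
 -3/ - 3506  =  3/3506 = 0.00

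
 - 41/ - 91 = 41/91 = 0.45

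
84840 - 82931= 1909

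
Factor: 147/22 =2^( - 1) * 3^1*7^2*11^( - 1 )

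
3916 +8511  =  12427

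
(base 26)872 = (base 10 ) 5592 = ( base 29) 6IO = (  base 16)15d8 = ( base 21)ce6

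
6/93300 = 1/15550 = 0.00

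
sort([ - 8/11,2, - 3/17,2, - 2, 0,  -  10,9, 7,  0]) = [ - 10,  -  2, - 8/11, - 3/17, 0,  0 , 2, 2, 7, 9]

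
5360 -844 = 4516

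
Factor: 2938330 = 2^1*5^1*131^1*2243^1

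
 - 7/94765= -1 + 94758/94765= - 0.00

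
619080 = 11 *56280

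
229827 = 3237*71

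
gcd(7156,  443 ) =1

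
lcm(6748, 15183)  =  60732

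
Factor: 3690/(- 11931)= - 2^1*3^1 *5^1*97^( - 1) = -30/97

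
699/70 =9 + 69/70 = 9.99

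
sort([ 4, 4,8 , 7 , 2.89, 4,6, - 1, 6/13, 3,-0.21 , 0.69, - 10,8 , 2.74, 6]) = [-10,  -  1, - 0.21, 6/13, 0.69, 2.74, 2.89,  3, 4,4,4, 6, 6,7, 8 , 8 ] 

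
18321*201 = 3682521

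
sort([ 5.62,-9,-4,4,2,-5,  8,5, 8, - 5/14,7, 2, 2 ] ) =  [ - 9, - 5, - 4,-5/14,2,2,2,4,5,5.62,7, 8  ,  8 ]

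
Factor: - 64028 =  - 2^2*16007^1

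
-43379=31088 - 74467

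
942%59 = 57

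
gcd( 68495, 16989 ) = 7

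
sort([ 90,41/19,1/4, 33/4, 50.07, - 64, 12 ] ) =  [-64,1/4, 41/19,33/4, 12,50.07,90 ] 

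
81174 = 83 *978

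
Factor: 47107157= 599^1*78643^1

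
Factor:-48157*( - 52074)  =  2507727618 = 2^1*3^2* 11^1*263^1 *48157^1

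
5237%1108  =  805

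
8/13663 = 8/13663=0.00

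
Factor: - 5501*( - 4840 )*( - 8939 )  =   - 2^3*5^1*7^1*11^2*1277^1*5501^1 = -  237999444760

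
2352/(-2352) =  - 1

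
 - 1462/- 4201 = 1462/4201=0.35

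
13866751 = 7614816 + 6251935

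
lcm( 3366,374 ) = 3366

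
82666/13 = 82666/13 = 6358.92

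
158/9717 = 2/123 = 0.02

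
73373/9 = 73373/9 = 8152.56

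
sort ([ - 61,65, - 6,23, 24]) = [ - 61, - 6,23,24 , 65] 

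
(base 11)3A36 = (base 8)12172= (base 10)5242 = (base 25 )89h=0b1010001111010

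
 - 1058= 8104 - 9162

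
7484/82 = 3742/41 = 91.27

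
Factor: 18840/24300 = 2^1*3^ ( - 4 )*5^(-1)*157^1= 314/405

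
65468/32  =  16367/8 = 2045.88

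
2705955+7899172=10605127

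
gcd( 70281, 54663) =7809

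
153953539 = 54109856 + 99843683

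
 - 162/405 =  - 2/5 = - 0.40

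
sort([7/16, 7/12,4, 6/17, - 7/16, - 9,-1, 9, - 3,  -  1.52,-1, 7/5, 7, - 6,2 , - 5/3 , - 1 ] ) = [ - 9,-6, - 3, - 5/3, -1.52 ,  -  1, - 1,-1 , - 7/16,  6/17, 7/16,7/12,  7/5,2,4,7,9] 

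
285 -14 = 271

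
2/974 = 1/487 = 0.00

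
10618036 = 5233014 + 5385022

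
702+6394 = 7096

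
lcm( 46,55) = 2530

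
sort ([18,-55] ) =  [ - 55,18 ]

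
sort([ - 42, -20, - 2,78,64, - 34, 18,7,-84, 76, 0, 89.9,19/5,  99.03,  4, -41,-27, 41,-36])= [ - 84,-42, - 41, - 36, - 34, - 27, - 20,  -  2, 0,19/5,4, 7,  18,41,64,76 , 78 , 89.9,99.03 ]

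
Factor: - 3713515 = - 5^1 * 13^1*57131^1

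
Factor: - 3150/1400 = - 9/4 = - 2^( - 2) * 3^2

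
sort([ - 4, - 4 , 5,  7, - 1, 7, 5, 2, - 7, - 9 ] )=[ - 9, - 7,- 4, - 4, - 1, 2, 5,5,7, 7]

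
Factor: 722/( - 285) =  - 38/15 = - 2^1*3^( - 1)*5^( - 1 )*19^1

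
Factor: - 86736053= - 2441^1*35533^1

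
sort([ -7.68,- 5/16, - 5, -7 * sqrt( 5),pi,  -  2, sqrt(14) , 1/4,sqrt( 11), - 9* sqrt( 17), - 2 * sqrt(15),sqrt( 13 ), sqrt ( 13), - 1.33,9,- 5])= [  -  9 * sqrt ( 17 ), - 7 * sqrt(5),-2 * sqrt(15), - 7.68, - 5, - 5,-2,-1.33, -5/16, 1/4,pi,sqrt ( 11 ),sqrt (13), sqrt(13) , sqrt(14 ),9]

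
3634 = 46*79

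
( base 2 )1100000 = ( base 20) 4G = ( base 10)96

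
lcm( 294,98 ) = 294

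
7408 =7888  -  480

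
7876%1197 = 694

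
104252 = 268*389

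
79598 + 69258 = 148856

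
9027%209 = 40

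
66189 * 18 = 1191402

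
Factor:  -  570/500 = -57/50= -2^ ( - 1)*  3^1*5^( - 2)*19^1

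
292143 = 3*97381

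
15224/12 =3806/3 = 1268.67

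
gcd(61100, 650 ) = 650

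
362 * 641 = 232042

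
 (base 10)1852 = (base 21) 444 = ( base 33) 1N4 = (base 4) 130330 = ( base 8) 3474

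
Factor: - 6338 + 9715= 3377 = 11^1*307^1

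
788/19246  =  394/9623=0.04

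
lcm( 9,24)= 72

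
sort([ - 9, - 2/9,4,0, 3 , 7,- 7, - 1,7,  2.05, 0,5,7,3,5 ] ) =[ - 9, - 7, - 1, - 2/9 , 0, 0, 2.05,3, 3, 4,  5, 5, 7,7,7]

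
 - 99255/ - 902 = 99255/902 = 110.04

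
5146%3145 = 2001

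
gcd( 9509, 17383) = 1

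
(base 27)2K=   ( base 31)2C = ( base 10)74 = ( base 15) 4e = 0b1001010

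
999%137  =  40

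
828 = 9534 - 8706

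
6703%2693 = 1317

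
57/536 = 57/536 = 0.11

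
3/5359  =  3/5359 = 0.00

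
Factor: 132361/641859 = 3^( - 1)*132361^1*213953^ ( - 1)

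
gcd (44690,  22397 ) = 1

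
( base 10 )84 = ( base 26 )36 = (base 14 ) 60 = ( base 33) 2i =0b1010100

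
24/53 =24/53 = 0.45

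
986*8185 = 8070410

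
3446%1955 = 1491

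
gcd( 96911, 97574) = 1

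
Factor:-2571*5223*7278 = -2^1*3^3*857^1 * 1213^1*1741^1=- 97731407574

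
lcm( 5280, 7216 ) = 216480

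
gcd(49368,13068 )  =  1452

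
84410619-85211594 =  - 800975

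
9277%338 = 151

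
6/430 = 3/215 = 0.01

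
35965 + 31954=67919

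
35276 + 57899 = 93175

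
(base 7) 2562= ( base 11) 807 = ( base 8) 1717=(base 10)975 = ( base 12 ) 693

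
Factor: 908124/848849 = 2^2*3^1 * 7^1*19^1*569^1*848849^( -1 )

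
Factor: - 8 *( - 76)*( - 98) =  - 2^6*7^2*19^1 =-59584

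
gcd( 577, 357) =1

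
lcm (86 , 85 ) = 7310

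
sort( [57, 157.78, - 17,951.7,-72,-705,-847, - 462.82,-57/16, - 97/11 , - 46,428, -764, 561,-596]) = [ - 847,-764, -705,-596, - 462.82 , - 72,-46,-17,  -  97/11,- 57/16,57,157.78,428,  561, 951.7]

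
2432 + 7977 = 10409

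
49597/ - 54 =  - 919 + 29/54 = -  918.46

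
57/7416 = 19/2472=0.01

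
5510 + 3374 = 8884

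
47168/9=47168/9 = 5240.89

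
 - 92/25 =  - 4 + 8/25=- 3.68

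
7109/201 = 35 + 74/201 = 35.37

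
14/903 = 2/129 = 0.02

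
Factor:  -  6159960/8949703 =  - 2^3*3^2*5^1*7^( - 2)*19^ ( - 1 )*71^1*241^1*9613^( - 1) 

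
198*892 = 176616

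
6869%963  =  128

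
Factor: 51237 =3^2*5693^1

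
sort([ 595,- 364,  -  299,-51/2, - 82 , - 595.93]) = [ - 595.93, - 364, - 299,-82, - 51/2, 595 ] 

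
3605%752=597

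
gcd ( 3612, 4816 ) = 1204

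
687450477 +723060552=1410511029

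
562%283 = 279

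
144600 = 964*150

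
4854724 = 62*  78302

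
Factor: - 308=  - 2^2*7^1*11^1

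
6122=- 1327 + 7449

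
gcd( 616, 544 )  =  8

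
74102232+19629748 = 93731980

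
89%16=9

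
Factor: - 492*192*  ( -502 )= 2^9*3^2*41^1*251^1 = 47420928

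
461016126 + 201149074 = 662165200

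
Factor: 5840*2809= 2^4*5^1* 53^2*73^1= 16404560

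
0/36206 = 0 = 0.00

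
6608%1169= 763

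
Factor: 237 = 3^1*79^1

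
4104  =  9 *456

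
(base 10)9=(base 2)1001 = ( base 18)9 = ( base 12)9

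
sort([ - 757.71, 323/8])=[ - 757.71,323/8]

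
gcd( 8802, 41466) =6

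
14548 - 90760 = -76212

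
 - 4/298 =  - 2/149 = - 0.01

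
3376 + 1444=4820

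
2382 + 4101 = 6483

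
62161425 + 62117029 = 124278454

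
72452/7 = 72452/7 = 10350.29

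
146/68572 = 73/34286 = 0.00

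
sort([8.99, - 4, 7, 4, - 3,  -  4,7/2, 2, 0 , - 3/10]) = [ - 4, - 4, - 3, - 3/10, 0, 2, 7/2,  4, 7, 8.99]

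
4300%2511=1789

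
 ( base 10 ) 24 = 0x18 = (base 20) 14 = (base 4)120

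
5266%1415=1021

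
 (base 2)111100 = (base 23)2e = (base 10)60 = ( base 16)3c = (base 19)33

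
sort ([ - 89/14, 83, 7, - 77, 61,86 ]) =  [ - 77, - 89/14,7 , 61,83, 86 ] 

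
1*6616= 6616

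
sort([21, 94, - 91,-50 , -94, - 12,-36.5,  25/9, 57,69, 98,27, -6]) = [-94, - 91, -50, -36.5, - 12, - 6, 25/9, 21,27, 57, 69,94, 98]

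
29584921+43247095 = 72832016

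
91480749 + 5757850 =97238599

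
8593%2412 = 1357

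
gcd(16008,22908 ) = 276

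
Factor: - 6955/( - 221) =5^1 *17^( - 1)*107^1=535/17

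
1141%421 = 299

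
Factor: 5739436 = 2^2 * 1039^1 * 1381^1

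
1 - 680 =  - 679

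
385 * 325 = 125125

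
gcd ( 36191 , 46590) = 1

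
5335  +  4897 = 10232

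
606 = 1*606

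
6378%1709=1251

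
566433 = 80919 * 7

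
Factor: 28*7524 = 210672 = 2^4 * 3^2 * 7^1*11^1*19^1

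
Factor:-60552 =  - 2^3*3^2*29^2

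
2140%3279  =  2140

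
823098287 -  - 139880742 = 962979029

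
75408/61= 1236 + 12/61 = 1236.20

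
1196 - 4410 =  - 3214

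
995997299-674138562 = 321858737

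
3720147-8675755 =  - 4955608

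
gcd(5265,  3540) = 15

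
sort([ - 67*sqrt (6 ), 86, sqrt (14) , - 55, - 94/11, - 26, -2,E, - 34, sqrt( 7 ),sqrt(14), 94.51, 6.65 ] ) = [ - 67*sqrt( 6),  -  55, - 34,- 26, - 94/11, - 2,sqrt(7 ),E, sqrt ( 14 ) , sqrt( 14 ), 6.65, 86,94.51]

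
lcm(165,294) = 16170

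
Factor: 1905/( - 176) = - 2^(-4)* 3^1*5^1 * 11^ ( - 1 )*127^1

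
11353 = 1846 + 9507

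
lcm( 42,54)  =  378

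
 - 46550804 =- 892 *52187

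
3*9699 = 29097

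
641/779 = 641/779=0.82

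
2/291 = 2/291 = 0.01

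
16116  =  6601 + 9515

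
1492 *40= 59680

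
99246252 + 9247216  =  108493468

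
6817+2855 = 9672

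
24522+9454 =33976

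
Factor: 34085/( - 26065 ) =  - 17/13 = - 13^(-1 ) * 17^1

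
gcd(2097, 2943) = 9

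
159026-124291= 34735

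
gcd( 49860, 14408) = 4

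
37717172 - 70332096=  -32614924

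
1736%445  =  401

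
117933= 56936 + 60997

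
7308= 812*9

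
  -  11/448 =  - 11/448 = - 0.02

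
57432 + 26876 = 84308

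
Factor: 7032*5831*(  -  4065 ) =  - 2^3*3^2*5^1 * 7^3*17^1*271^1*293^1 = -166679601480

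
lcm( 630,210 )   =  630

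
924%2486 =924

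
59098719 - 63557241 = -4458522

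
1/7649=1/7649 = 0.00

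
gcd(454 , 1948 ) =2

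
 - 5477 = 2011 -7488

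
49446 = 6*8241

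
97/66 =1 + 31/66  =  1.47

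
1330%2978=1330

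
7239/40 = 180+39/40 = 180.97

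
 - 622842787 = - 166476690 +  - 456366097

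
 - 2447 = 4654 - 7101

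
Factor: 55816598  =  2^1 * 27908299^1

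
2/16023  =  2/16023 = 0.00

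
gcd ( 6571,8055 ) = 1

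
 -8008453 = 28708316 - 36716769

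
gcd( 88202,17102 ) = 2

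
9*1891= 17019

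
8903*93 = 827979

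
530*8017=4249010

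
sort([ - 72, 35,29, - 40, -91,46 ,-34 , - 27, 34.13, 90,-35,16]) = [-91, - 72,  -  40,-35,  -  34,-27,16,29, 34.13,35,46, 90] 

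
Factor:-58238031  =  -3^1 * 587^1*33071^1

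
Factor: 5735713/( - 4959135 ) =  - 3^( - 2) * 5^( - 1) * 31^1 * 53^1*193^ ( - 1)* 571^( - 1) * 3491^1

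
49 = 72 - 23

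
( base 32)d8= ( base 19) 136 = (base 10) 424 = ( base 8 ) 650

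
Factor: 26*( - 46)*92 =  - 2^4*13^1*23^2 = - 110032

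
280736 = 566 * 496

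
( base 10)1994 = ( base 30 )26E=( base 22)42E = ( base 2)11111001010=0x7CA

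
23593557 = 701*33657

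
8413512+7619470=16032982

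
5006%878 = 616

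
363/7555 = 363/7555  =  0.05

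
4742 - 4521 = 221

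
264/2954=132/1477  =  0.09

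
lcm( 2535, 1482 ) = 96330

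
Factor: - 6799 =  - 13^1*523^1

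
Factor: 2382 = 2^1 * 3^1 * 397^1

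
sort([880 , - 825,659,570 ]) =[-825  ,  570,659,880]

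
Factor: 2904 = 2^3*3^1*11^2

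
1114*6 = 6684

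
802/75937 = 802/75937= 0.01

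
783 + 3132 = 3915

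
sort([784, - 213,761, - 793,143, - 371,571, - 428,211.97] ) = [ - 793, - 428, - 371, -213, 143,211.97, 571, 761, 784] 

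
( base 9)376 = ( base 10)312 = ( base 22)E4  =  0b100111000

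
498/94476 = 83/15746= 0.01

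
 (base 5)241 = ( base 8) 107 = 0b1000111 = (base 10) 71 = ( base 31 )29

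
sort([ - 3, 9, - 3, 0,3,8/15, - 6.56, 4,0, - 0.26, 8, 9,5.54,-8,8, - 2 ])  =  [ - 8, - 6.56, - 3,-3, - 2, - 0.26, 0,  0, 8/15, 3,4,5.54,8, 8, 9, 9 ]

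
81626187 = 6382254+75243933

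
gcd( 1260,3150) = 630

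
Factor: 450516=2^2*3^1 *11^1 * 3413^1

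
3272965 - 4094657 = -821692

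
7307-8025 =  - 718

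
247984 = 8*30998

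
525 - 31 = 494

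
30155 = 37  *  815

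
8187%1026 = 1005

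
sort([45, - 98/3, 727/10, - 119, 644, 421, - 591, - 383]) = [ - 591,-383, - 119, - 98/3, 45, 727/10,421,644 ]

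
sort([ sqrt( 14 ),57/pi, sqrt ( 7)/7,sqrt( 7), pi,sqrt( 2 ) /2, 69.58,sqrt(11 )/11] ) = [ sqrt( 11)/11,sqrt(7) /7 , sqrt( 2 )/2,sqrt( 7 ),pi, sqrt(14), 57/pi,69.58]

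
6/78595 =6/78595=0.00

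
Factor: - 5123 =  - 47^1 * 109^1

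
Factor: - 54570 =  - 2^1*3^1 * 5^1*17^1*107^1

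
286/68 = 143/34= 4.21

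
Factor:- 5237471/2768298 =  - 2^ ( - 1)*3^(-1 )*13^( - 1)*557^1*9403^1 * 35491^( - 1)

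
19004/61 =311 + 33/61 = 311.54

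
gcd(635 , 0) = 635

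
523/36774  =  523/36774 = 0.01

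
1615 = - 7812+9427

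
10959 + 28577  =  39536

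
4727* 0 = 0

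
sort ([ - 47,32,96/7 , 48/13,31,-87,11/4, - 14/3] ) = [ - 87, - 47, - 14/3,11/4,48/13,96/7,31, 32]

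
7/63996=7/63996 = 0.00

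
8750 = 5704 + 3046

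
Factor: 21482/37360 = 23/40 = 2^(-3 )*5^( - 1) *23^1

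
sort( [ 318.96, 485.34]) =[318.96, 485.34] 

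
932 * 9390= 8751480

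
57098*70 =3996860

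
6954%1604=538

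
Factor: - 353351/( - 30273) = 3^( - 1)*53^1*59^1 * 113^1*10091^( - 1 ) 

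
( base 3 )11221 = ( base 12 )b1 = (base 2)10000101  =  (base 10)133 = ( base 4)2011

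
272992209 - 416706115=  - 143713906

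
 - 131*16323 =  - 2138313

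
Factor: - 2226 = -2^1*3^1 * 7^1*53^1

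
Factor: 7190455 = 5^1*19^1*75689^1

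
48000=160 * 300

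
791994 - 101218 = 690776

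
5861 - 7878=  -  2017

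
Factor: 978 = 2^1*3^1 * 163^1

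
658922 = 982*671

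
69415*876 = 60807540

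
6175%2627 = 921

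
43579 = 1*43579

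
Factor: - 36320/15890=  - 16/7  =  - 2^4 *7^( - 1 ) 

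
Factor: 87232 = 2^6 * 29^1*47^1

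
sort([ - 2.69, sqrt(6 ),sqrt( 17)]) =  [ - 2.69, sqrt(6 ), sqrt( 17 )] 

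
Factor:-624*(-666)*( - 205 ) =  - 2^5*3^3*5^1* 13^1*37^1*41^1  =  - 85194720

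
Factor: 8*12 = 2^5  *3^1= 96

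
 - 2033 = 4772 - 6805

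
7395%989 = 472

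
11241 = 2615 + 8626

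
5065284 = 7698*658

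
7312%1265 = 987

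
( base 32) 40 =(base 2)10000000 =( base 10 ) 128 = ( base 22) 5I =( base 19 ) 6e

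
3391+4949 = 8340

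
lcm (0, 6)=0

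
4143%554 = 265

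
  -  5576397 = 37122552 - 42698949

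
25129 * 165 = 4146285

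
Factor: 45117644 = 2^2*11^1*13^1 * 78877^1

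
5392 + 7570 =12962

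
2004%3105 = 2004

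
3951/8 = 3951/8 = 493.88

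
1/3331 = 1/3331 = 0.00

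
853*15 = 12795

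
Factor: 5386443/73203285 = 5^( - 1)*19^1*53^1*101^( - 1 )*211^( - 1)*229^( - 1)*1783^1 =1795481/24401095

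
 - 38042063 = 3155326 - 41197389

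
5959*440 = 2621960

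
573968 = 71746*8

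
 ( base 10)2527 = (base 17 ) 8cb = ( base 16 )9DF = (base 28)367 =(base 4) 213133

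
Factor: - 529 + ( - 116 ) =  - 645 = - 3^1*5^1*43^1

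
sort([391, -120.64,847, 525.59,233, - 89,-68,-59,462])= [ - 120.64,-89, - 68 , - 59,233,391,  462,525.59,847] 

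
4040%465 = 320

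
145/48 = 145/48 = 3.02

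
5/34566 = 5/34566=0.00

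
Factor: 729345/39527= 3^1*5^1*29^(- 2)*47^(-1)*48623^1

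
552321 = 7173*77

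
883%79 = 14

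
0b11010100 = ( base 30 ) 72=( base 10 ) 212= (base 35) 62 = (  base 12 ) 158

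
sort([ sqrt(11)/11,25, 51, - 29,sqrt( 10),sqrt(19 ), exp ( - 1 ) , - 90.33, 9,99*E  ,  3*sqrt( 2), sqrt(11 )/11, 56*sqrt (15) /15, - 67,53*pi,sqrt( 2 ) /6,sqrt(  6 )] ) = [ -90.33, - 67, - 29,sqrt(2)/6,  sqrt( 11)/11,sqrt( 11) /11, exp( - 1) , sqrt(6), sqrt(10),3*sqrt (2), sqrt (19 ), 9,56*sqrt( 15 ) /15,25,51, 53*pi,99*E ] 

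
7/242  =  7/242 = 0.03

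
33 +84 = 117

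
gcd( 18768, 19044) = 276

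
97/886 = 97/886=0.11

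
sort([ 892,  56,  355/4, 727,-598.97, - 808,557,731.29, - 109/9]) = [- 808,  -  598.97,-109/9,56 , 355/4,557, 727, 731.29,892 ] 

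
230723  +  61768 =292491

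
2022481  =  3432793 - 1410312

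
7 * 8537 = 59759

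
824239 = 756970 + 67269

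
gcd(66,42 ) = 6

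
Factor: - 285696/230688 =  - 992/801=- 2^5*3^( - 2 )*31^1*89^( - 1 ) 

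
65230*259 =16894570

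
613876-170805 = 443071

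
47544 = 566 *84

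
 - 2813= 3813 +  - 6626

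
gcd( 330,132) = 66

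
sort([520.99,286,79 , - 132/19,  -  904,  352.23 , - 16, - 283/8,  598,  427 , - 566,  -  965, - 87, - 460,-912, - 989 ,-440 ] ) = [-989,-965, - 912, - 904,-566, - 460,  -  440,-87, - 283/8, - 16 , - 132/19,79, 286, 352.23, 427, 520.99,598]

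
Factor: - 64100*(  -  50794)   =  3255895400   =  2^3*5^2*109^1 * 233^1*641^1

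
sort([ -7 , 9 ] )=[ - 7, 9]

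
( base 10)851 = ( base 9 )1145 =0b1101010011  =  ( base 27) 14E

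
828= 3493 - 2665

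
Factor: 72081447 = 3^1 * 193^1*124493^1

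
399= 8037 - 7638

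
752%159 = 116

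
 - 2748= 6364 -9112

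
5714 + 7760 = 13474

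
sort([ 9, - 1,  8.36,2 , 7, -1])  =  [ - 1, - 1,  2,7,8.36,9]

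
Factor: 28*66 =2^3 * 3^1 * 7^1 * 11^1 = 1848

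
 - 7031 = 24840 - 31871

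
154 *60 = 9240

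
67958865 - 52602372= 15356493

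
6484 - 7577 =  - 1093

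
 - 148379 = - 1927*77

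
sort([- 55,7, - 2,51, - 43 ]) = [ - 55  , - 43, - 2, 7, 51]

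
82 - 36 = 46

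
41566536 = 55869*744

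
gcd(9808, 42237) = 1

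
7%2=1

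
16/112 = 1/7 =0.14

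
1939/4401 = 1939/4401 =0.44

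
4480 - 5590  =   -1110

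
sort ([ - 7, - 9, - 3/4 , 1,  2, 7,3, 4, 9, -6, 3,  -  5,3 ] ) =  [ - 9 ,  -  7,-6, - 5,-3/4,1, 2,3, 3, 3,4, 7,  9]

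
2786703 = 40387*69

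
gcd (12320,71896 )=88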